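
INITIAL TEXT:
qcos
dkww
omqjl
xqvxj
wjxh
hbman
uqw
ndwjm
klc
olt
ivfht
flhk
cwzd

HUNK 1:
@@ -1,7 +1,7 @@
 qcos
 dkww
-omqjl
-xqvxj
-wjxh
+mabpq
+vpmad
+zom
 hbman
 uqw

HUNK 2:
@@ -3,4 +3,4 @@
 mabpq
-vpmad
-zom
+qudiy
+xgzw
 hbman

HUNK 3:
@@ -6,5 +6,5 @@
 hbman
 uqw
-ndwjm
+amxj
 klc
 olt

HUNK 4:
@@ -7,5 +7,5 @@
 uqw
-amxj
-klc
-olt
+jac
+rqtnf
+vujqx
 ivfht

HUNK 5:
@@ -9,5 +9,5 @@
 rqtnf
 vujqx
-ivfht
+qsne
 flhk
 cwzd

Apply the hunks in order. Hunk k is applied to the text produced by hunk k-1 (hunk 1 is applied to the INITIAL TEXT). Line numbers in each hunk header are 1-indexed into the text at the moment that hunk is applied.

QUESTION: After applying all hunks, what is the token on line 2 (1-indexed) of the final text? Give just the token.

Hunk 1: at line 1 remove [omqjl,xqvxj,wjxh] add [mabpq,vpmad,zom] -> 13 lines: qcos dkww mabpq vpmad zom hbman uqw ndwjm klc olt ivfht flhk cwzd
Hunk 2: at line 3 remove [vpmad,zom] add [qudiy,xgzw] -> 13 lines: qcos dkww mabpq qudiy xgzw hbman uqw ndwjm klc olt ivfht flhk cwzd
Hunk 3: at line 6 remove [ndwjm] add [amxj] -> 13 lines: qcos dkww mabpq qudiy xgzw hbman uqw amxj klc olt ivfht flhk cwzd
Hunk 4: at line 7 remove [amxj,klc,olt] add [jac,rqtnf,vujqx] -> 13 lines: qcos dkww mabpq qudiy xgzw hbman uqw jac rqtnf vujqx ivfht flhk cwzd
Hunk 5: at line 9 remove [ivfht] add [qsne] -> 13 lines: qcos dkww mabpq qudiy xgzw hbman uqw jac rqtnf vujqx qsne flhk cwzd
Final line 2: dkww

Answer: dkww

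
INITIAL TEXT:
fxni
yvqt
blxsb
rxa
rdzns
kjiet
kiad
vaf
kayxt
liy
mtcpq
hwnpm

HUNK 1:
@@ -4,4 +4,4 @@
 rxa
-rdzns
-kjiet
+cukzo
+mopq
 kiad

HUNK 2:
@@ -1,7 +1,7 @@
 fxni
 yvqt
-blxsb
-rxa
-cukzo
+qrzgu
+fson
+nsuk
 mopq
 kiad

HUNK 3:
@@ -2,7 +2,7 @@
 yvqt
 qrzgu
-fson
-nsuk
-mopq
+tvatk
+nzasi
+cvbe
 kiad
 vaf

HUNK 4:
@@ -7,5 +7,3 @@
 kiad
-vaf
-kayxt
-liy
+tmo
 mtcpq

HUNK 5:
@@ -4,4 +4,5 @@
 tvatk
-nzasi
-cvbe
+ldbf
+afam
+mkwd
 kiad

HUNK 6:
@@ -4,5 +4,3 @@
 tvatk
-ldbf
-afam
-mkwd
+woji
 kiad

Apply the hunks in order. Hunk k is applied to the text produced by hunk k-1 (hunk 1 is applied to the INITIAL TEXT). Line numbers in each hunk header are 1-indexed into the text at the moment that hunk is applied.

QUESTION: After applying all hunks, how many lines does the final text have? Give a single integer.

Answer: 9

Derivation:
Hunk 1: at line 4 remove [rdzns,kjiet] add [cukzo,mopq] -> 12 lines: fxni yvqt blxsb rxa cukzo mopq kiad vaf kayxt liy mtcpq hwnpm
Hunk 2: at line 1 remove [blxsb,rxa,cukzo] add [qrzgu,fson,nsuk] -> 12 lines: fxni yvqt qrzgu fson nsuk mopq kiad vaf kayxt liy mtcpq hwnpm
Hunk 3: at line 2 remove [fson,nsuk,mopq] add [tvatk,nzasi,cvbe] -> 12 lines: fxni yvqt qrzgu tvatk nzasi cvbe kiad vaf kayxt liy mtcpq hwnpm
Hunk 4: at line 7 remove [vaf,kayxt,liy] add [tmo] -> 10 lines: fxni yvqt qrzgu tvatk nzasi cvbe kiad tmo mtcpq hwnpm
Hunk 5: at line 4 remove [nzasi,cvbe] add [ldbf,afam,mkwd] -> 11 lines: fxni yvqt qrzgu tvatk ldbf afam mkwd kiad tmo mtcpq hwnpm
Hunk 6: at line 4 remove [ldbf,afam,mkwd] add [woji] -> 9 lines: fxni yvqt qrzgu tvatk woji kiad tmo mtcpq hwnpm
Final line count: 9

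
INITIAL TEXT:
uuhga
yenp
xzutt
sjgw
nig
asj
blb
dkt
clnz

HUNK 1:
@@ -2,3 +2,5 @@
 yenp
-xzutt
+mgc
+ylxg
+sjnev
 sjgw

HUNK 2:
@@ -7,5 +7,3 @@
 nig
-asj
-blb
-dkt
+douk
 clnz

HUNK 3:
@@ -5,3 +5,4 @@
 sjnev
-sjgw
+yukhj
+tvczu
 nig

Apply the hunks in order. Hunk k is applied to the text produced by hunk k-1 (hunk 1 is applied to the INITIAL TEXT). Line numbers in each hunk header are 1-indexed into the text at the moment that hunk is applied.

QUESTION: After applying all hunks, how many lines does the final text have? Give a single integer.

Hunk 1: at line 2 remove [xzutt] add [mgc,ylxg,sjnev] -> 11 lines: uuhga yenp mgc ylxg sjnev sjgw nig asj blb dkt clnz
Hunk 2: at line 7 remove [asj,blb,dkt] add [douk] -> 9 lines: uuhga yenp mgc ylxg sjnev sjgw nig douk clnz
Hunk 3: at line 5 remove [sjgw] add [yukhj,tvczu] -> 10 lines: uuhga yenp mgc ylxg sjnev yukhj tvczu nig douk clnz
Final line count: 10

Answer: 10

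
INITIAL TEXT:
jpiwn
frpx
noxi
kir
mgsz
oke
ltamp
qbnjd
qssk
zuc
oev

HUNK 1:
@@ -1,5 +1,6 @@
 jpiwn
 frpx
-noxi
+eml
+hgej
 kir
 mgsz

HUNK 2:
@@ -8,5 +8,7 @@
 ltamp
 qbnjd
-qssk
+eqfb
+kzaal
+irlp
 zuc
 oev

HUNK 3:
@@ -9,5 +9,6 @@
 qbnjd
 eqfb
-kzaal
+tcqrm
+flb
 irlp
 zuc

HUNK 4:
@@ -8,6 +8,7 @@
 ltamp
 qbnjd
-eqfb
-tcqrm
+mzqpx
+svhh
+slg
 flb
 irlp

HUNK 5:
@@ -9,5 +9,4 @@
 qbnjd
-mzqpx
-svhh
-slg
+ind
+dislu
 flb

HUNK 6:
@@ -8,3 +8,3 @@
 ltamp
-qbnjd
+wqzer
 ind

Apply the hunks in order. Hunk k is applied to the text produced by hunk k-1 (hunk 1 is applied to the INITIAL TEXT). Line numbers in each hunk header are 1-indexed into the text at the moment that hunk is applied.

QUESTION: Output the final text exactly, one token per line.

Answer: jpiwn
frpx
eml
hgej
kir
mgsz
oke
ltamp
wqzer
ind
dislu
flb
irlp
zuc
oev

Derivation:
Hunk 1: at line 1 remove [noxi] add [eml,hgej] -> 12 lines: jpiwn frpx eml hgej kir mgsz oke ltamp qbnjd qssk zuc oev
Hunk 2: at line 8 remove [qssk] add [eqfb,kzaal,irlp] -> 14 lines: jpiwn frpx eml hgej kir mgsz oke ltamp qbnjd eqfb kzaal irlp zuc oev
Hunk 3: at line 9 remove [kzaal] add [tcqrm,flb] -> 15 lines: jpiwn frpx eml hgej kir mgsz oke ltamp qbnjd eqfb tcqrm flb irlp zuc oev
Hunk 4: at line 8 remove [eqfb,tcqrm] add [mzqpx,svhh,slg] -> 16 lines: jpiwn frpx eml hgej kir mgsz oke ltamp qbnjd mzqpx svhh slg flb irlp zuc oev
Hunk 5: at line 9 remove [mzqpx,svhh,slg] add [ind,dislu] -> 15 lines: jpiwn frpx eml hgej kir mgsz oke ltamp qbnjd ind dislu flb irlp zuc oev
Hunk 6: at line 8 remove [qbnjd] add [wqzer] -> 15 lines: jpiwn frpx eml hgej kir mgsz oke ltamp wqzer ind dislu flb irlp zuc oev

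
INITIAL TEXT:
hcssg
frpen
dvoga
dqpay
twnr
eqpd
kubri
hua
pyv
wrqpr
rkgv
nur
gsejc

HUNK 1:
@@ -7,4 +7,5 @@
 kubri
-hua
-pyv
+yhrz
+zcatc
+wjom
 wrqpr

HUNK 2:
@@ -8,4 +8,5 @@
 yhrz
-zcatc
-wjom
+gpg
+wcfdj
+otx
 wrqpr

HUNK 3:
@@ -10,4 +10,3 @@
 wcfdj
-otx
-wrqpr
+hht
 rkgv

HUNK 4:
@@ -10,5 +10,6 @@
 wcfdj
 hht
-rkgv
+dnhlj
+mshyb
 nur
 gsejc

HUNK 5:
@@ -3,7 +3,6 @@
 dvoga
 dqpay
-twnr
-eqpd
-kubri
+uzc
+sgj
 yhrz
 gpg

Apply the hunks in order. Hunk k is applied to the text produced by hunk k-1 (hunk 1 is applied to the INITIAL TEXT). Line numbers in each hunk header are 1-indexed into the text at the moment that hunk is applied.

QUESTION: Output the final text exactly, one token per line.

Hunk 1: at line 7 remove [hua,pyv] add [yhrz,zcatc,wjom] -> 14 lines: hcssg frpen dvoga dqpay twnr eqpd kubri yhrz zcatc wjom wrqpr rkgv nur gsejc
Hunk 2: at line 8 remove [zcatc,wjom] add [gpg,wcfdj,otx] -> 15 lines: hcssg frpen dvoga dqpay twnr eqpd kubri yhrz gpg wcfdj otx wrqpr rkgv nur gsejc
Hunk 3: at line 10 remove [otx,wrqpr] add [hht] -> 14 lines: hcssg frpen dvoga dqpay twnr eqpd kubri yhrz gpg wcfdj hht rkgv nur gsejc
Hunk 4: at line 10 remove [rkgv] add [dnhlj,mshyb] -> 15 lines: hcssg frpen dvoga dqpay twnr eqpd kubri yhrz gpg wcfdj hht dnhlj mshyb nur gsejc
Hunk 5: at line 3 remove [twnr,eqpd,kubri] add [uzc,sgj] -> 14 lines: hcssg frpen dvoga dqpay uzc sgj yhrz gpg wcfdj hht dnhlj mshyb nur gsejc

Answer: hcssg
frpen
dvoga
dqpay
uzc
sgj
yhrz
gpg
wcfdj
hht
dnhlj
mshyb
nur
gsejc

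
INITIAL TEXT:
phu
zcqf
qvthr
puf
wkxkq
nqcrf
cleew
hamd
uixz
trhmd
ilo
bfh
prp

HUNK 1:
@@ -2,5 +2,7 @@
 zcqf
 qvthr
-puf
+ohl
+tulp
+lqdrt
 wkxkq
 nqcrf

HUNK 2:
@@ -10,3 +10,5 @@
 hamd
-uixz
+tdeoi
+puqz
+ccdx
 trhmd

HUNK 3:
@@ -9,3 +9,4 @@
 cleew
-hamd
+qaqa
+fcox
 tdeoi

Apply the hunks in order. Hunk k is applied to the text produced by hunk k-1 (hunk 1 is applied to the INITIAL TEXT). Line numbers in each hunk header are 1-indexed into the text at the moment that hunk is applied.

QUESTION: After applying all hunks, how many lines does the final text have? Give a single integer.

Hunk 1: at line 2 remove [puf] add [ohl,tulp,lqdrt] -> 15 lines: phu zcqf qvthr ohl tulp lqdrt wkxkq nqcrf cleew hamd uixz trhmd ilo bfh prp
Hunk 2: at line 10 remove [uixz] add [tdeoi,puqz,ccdx] -> 17 lines: phu zcqf qvthr ohl tulp lqdrt wkxkq nqcrf cleew hamd tdeoi puqz ccdx trhmd ilo bfh prp
Hunk 3: at line 9 remove [hamd] add [qaqa,fcox] -> 18 lines: phu zcqf qvthr ohl tulp lqdrt wkxkq nqcrf cleew qaqa fcox tdeoi puqz ccdx trhmd ilo bfh prp
Final line count: 18

Answer: 18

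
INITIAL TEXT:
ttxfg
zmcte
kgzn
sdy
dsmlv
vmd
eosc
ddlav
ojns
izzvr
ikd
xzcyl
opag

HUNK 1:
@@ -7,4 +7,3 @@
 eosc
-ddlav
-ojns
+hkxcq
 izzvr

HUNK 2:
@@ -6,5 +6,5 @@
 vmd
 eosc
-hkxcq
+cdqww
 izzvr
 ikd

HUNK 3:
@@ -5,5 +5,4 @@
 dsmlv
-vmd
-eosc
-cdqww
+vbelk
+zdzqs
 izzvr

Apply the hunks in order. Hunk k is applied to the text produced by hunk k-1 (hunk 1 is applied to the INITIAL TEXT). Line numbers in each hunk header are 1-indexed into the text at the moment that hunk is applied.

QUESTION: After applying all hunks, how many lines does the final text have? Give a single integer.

Hunk 1: at line 7 remove [ddlav,ojns] add [hkxcq] -> 12 lines: ttxfg zmcte kgzn sdy dsmlv vmd eosc hkxcq izzvr ikd xzcyl opag
Hunk 2: at line 6 remove [hkxcq] add [cdqww] -> 12 lines: ttxfg zmcte kgzn sdy dsmlv vmd eosc cdqww izzvr ikd xzcyl opag
Hunk 3: at line 5 remove [vmd,eosc,cdqww] add [vbelk,zdzqs] -> 11 lines: ttxfg zmcte kgzn sdy dsmlv vbelk zdzqs izzvr ikd xzcyl opag
Final line count: 11

Answer: 11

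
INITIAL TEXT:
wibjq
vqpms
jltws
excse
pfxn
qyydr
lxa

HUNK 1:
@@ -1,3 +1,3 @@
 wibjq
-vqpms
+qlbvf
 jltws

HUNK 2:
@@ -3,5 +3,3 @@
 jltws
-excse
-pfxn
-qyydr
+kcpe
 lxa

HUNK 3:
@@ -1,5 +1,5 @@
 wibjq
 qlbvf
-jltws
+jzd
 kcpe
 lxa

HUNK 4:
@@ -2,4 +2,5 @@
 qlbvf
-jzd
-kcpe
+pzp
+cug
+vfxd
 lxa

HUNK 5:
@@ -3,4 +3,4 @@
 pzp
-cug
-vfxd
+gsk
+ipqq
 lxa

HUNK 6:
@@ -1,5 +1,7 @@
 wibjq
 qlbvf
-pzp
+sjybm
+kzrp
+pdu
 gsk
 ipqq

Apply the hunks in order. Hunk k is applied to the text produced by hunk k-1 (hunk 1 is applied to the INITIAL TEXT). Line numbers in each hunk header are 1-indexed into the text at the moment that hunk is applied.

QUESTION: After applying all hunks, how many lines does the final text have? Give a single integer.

Hunk 1: at line 1 remove [vqpms] add [qlbvf] -> 7 lines: wibjq qlbvf jltws excse pfxn qyydr lxa
Hunk 2: at line 3 remove [excse,pfxn,qyydr] add [kcpe] -> 5 lines: wibjq qlbvf jltws kcpe lxa
Hunk 3: at line 1 remove [jltws] add [jzd] -> 5 lines: wibjq qlbvf jzd kcpe lxa
Hunk 4: at line 2 remove [jzd,kcpe] add [pzp,cug,vfxd] -> 6 lines: wibjq qlbvf pzp cug vfxd lxa
Hunk 5: at line 3 remove [cug,vfxd] add [gsk,ipqq] -> 6 lines: wibjq qlbvf pzp gsk ipqq lxa
Hunk 6: at line 1 remove [pzp] add [sjybm,kzrp,pdu] -> 8 lines: wibjq qlbvf sjybm kzrp pdu gsk ipqq lxa
Final line count: 8

Answer: 8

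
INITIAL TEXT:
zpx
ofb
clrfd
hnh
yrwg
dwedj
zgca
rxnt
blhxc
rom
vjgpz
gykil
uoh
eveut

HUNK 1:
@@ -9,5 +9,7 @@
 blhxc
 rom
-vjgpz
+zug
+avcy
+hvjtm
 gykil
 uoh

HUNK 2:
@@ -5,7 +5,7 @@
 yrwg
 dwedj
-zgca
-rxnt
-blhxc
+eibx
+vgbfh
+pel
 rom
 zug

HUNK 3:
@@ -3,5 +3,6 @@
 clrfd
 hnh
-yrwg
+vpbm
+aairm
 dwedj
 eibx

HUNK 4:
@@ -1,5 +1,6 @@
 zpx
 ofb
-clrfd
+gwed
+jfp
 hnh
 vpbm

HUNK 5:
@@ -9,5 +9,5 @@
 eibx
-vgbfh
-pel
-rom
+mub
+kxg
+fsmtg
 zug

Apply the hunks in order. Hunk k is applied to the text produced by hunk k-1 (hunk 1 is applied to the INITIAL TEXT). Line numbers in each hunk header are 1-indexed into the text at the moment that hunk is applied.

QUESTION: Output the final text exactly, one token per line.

Answer: zpx
ofb
gwed
jfp
hnh
vpbm
aairm
dwedj
eibx
mub
kxg
fsmtg
zug
avcy
hvjtm
gykil
uoh
eveut

Derivation:
Hunk 1: at line 9 remove [vjgpz] add [zug,avcy,hvjtm] -> 16 lines: zpx ofb clrfd hnh yrwg dwedj zgca rxnt blhxc rom zug avcy hvjtm gykil uoh eveut
Hunk 2: at line 5 remove [zgca,rxnt,blhxc] add [eibx,vgbfh,pel] -> 16 lines: zpx ofb clrfd hnh yrwg dwedj eibx vgbfh pel rom zug avcy hvjtm gykil uoh eveut
Hunk 3: at line 3 remove [yrwg] add [vpbm,aairm] -> 17 lines: zpx ofb clrfd hnh vpbm aairm dwedj eibx vgbfh pel rom zug avcy hvjtm gykil uoh eveut
Hunk 4: at line 1 remove [clrfd] add [gwed,jfp] -> 18 lines: zpx ofb gwed jfp hnh vpbm aairm dwedj eibx vgbfh pel rom zug avcy hvjtm gykil uoh eveut
Hunk 5: at line 9 remove [vgbfh,pel,rom] add [mub,kxg,fsmtg] -> 18 lines: zpx ofb gwed jfp hnh vpbm aairm dwedj eibx mub kxg fsmtg zug avcy hvjtm gykil uoh eveut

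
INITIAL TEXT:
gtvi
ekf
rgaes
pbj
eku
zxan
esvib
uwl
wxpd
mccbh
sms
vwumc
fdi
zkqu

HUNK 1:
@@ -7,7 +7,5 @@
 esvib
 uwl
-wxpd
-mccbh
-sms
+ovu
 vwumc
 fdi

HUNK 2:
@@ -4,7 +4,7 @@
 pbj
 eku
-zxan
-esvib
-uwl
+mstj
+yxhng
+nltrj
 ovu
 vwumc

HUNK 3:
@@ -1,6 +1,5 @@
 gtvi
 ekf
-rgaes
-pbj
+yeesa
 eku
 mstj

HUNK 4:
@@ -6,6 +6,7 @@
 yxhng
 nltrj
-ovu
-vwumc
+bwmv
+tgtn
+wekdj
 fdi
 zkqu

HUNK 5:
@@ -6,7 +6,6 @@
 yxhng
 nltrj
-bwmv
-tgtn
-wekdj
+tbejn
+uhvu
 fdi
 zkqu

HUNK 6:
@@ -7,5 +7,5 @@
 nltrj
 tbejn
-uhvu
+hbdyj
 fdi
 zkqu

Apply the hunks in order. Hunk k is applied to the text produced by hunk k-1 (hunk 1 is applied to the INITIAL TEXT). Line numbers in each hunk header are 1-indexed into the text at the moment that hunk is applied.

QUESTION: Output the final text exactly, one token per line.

Hunk 1: at line 7 remove [wxpd,mccbh,sms] add [ovu] -> 12 lines: gtvi ekf rgaes pbj eku zxan esvib uwl ovu vwumc fdi zkqu
Hunk 2: at line 4 remove [zxan,esvib,uwl] add [mstj,yxhng,nltrj] -> 12 lines: gtvi ekf rgaes pbj eku mstj yxhng nltrj ovu vwumc fdi zkqu
Hunk 3: at line 1 remove [rgaes,pbj] add [yeesa] -> 11 lines: gtvi ekf yeesa eku mstj yxhng nltrj ovu vwumc fdi zkqu
Hunk 4: at line 6 remove [ovu,vwumc] add [bwmv,tgtn,wekdj] -> 12 lines: gtvi ekf yeesa eku mstj yxhng nltrj bwmv tgtn wekdj fdi zkqu
Hunk 5: at line 6 remove [bwmv,tgtn,wekdj] add [tbejn,uhvu] -> 11 lines: gtvi ekf yeesa eku mstj yxhng nltrj tbejn uhvu fdi zkqu
Hunk 6: at line 7 remove [uhvu] add [hbdyj] -> 11 lines: gtvi ekf yeesa eku mstj yxhng nltrj tbejn hbdyj fdi zkqu

Answer: gtvi
ekf
yeesa
eku
mstj
yxhng
nltrj
tbejn
hbdyj
fdi
zkqu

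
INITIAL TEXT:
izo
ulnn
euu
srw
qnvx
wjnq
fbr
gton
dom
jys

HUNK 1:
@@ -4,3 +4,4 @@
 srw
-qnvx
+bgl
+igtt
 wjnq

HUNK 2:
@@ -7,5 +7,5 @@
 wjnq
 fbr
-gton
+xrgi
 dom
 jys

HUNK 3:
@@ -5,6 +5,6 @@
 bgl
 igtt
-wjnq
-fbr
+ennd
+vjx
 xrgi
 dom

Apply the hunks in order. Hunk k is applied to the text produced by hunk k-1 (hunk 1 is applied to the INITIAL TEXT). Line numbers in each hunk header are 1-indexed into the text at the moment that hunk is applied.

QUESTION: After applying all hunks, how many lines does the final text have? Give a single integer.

Hunk 1: at line 4 remove [qnvx] add [bgl,igtt] -> 11 lines: izo ulnn euu srw bgl igtt wjnq fbr gton dom jys
Hunk 2: at line 7 remove [gton] add [xrgi] -> 11 lines: izo ulnn euu srw bgl igtt wjnq fbr xrgi dom jys
Hunk 3: at line 5 remove [wjnq,fbr] add [ennd,vjx] -> 11 lines: izo ulnn euu srw bgl igtt ennd vjx xrgi dom jys
Final line count: 11

Answer: 11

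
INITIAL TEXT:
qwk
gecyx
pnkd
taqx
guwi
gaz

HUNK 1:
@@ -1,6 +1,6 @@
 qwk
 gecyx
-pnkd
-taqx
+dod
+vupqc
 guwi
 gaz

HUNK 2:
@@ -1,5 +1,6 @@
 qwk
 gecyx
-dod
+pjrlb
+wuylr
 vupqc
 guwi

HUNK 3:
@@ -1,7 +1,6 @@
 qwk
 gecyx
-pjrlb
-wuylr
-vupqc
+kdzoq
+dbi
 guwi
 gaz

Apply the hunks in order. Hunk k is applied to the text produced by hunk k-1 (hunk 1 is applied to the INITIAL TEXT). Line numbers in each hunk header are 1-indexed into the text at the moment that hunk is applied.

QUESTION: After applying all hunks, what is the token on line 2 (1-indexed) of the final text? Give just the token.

Answer: gecyx

Derivation:
Hunk 1: at line 1 remove [pnkd,taqx] add [dod,vupqc] -> 6 lines: qwk gecyx dod vupqc guwi gaz
Hunk 2: at line 1 remove [dod] add [pjrlb,wuylr] -> 7 lines: qwk gecyx pjrlb wuylr vupqc guwi gaz
Hunk 3: at line 1 remove [pjrlb,wuylr,vupqc] add [kdzoq,dbi] -> 6 lines: qwk gecyx kdzoq dbi guwi gaz
Final line 2: gecyx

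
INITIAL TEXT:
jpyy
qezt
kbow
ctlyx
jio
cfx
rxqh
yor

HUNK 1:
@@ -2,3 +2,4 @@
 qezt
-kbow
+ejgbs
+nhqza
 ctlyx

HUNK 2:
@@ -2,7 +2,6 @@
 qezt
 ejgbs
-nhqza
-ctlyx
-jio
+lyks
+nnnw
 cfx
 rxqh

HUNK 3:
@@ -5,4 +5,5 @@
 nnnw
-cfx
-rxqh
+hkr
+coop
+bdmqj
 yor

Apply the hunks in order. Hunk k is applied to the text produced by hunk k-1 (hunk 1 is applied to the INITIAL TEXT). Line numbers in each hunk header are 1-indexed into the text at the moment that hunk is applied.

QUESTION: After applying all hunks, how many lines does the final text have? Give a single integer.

Answer: 9

Derivation:
Hunk 1: at line 2 remove [kbow] add [ejgbs,nhqza] -> 9 lines: jpyy qezt ejgbs nhqza ctlyx jio cfx rxqh yor
Hunk 2: at line 2 remove [nhqza,ctlyx,jio] add [lyks,nnnw] -> 8 lines: jpyy qezt ejgbs lyks nnnw cfx rxqh yor
Hunk 3: at line 5 remove [cfx,rxqh] add [hkr,coop,bdmqj] -> 9 lines: jpyy qezt ejgbs lyks nnnw hkr coop bdmqj yor
Final line count: 9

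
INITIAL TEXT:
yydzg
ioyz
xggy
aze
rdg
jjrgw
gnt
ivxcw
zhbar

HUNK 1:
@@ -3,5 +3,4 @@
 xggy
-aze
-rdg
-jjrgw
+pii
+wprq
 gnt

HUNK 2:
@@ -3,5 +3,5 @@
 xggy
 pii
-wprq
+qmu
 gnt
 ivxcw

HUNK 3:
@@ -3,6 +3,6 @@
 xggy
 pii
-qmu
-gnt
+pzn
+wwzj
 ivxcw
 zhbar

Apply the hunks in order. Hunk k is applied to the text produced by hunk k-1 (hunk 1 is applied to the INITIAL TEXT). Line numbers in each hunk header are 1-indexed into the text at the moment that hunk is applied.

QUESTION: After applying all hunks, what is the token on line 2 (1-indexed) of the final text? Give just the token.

Answer: ioyz

Derivation:
Hunk 1: at line 3 remove [aze,rdg,jjrgw] add [pii,wprq] -> 8 lines: yydzg ioyz xggy pii wprq gnt ivxcw zhbar
Hunk 2: at line 3 remove [wprq] add [qmu] -> 8 lines: yydzg ioyz xggy pii qmu gnt ivxcw zhbar
Hunk 3: at line 3 remove [qmu,gnt] add [pzn,wwzj] -> 8 lines: yydzg ioyz xggy pii pzn wwzj ivxcw zhbar
Final line 2: ioyz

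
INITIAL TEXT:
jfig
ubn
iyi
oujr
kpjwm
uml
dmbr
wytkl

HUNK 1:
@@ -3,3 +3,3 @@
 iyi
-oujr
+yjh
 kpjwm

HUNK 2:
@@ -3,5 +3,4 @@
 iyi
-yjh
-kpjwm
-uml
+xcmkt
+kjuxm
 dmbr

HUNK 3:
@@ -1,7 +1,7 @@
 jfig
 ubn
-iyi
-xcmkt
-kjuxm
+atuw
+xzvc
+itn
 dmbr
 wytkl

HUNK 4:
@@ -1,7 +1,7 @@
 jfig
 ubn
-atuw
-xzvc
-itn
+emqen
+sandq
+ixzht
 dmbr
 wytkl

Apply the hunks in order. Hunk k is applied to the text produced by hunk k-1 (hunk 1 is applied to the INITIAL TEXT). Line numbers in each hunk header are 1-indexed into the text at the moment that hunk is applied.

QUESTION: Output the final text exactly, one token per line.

Answer: jfig
ubn
emqen
sandq
ixzht
dmbr
wytkl

Derivation:
Hunk 1: at line 3 remove [oujr] add [yjh] -> 8 lines: jfig ubn iyi yjh kpjwm uml dmbr wytkl
Hunk 2: at line 3 remove [yjh,kpjwm,uml] add [xcmkt,kjuxm] -> 7 lines: jfig ubn iyi xcmkt kjuxm dmbr wytkl
Hunk 3: at line 1 remove [iyi,xcmkt,kjuxm] add [atuw,xzvc,itn] -> 7 lines: jfig ubn atuw xzvc itn dmbr wytkl
Hunk 4: at line 1 remove [atuw,xzvc,itn] add [emqen,sandq,ixzht] -> 7 lines: jfig ubn emqen sandq ixzht dmbr wytkl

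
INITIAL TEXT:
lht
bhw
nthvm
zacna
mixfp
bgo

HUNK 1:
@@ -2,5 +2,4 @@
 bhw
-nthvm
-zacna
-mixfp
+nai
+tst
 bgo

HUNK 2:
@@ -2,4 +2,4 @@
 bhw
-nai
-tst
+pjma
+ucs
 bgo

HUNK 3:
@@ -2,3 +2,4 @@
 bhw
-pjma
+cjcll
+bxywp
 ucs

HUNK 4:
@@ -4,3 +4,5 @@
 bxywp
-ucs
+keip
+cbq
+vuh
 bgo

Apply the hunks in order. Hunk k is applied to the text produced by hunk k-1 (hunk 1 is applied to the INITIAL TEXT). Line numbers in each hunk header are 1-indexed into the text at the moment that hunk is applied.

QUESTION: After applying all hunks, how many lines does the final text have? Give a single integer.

Answer: 8

Derivation:
Hunk 1: at line 2 remove [nthvm,zacna,mixfp] add [nai,tst] -> 5 lines: lht bhw nai tst bgo
Hunk 2: at line 2 remove [nai,tst] add [pjma,ucs] -> 5 lines: lht bhw pjma ucs bgo
Hunk 3: at line 2 remove [pjma] add [cjcll,bxywp] -> 6 lines: lht bhw cjcll bxywp ucs bgo
Hunk 4: at line 4 remove [ucs] add [keip,cbq,vuh] -> 8 lines: lht bhw cjcll bxywp keip cbq vuh bgo
Final line count: 8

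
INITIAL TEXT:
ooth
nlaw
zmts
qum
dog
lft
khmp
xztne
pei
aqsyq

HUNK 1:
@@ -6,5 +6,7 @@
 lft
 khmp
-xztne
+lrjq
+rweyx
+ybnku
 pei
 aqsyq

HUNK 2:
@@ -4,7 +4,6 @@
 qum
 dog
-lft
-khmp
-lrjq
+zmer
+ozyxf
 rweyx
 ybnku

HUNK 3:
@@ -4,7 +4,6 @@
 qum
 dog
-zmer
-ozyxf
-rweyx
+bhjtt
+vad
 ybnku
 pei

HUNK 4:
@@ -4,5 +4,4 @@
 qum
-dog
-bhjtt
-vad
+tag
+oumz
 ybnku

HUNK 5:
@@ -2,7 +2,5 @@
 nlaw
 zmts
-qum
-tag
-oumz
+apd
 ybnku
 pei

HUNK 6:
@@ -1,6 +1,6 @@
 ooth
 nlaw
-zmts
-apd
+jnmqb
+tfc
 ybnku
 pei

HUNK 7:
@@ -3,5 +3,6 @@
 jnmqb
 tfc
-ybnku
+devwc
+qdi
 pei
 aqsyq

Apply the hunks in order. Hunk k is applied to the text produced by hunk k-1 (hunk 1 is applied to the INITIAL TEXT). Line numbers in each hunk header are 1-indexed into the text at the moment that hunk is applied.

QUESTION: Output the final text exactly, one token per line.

Hunk 1: at line 6 remove [xztne] add [lrjq,rweyx,ybnku] -> 12 lines: ooth nlaw zmts qum dog lft khmp lrjq rweyx ybnku pei aqsyq
Hunk 2: at line 4 remove [lft,khmp,lrjq] add [zmer,ozyxf] -> 11 lines: ooth nlaw zmts qum dog zmer ozyxf rweyx ybnku pei aqsyq
Hunk 3: at line 4 remove [zmer,ozyxf,rweyx] add [bhjtt,vad] -> 10 lines: ooth nlaw zmts qum dog bhjtt vad ybnku pei aqsyq
Hunk 4: at line 4 remove [dog,bhjtt,vad] add [tag,oumz] -> 9 lines: ooth nlaw zmts qum tag oumz ybnku pei aqsyq
Hunk 5: at line 2 remove [qum,tag,oumz] add [apd] -> 7 lines: ooth nlaw zmts apd ybnku pei aqsyq
Hunk 6: at line 1 remove [zmts,apd] add [jnmqb,tfc] -> 7 lines: ooth nlaw jnmqb tfc ybnku pei aqsyq
Hunk 7: at line 3 remove [ybnku] add [devwc,qdi] -> 8 lines: ooth nlaw jnmqb tfc devwc qdi pei aqsyq

Answer: ooth
nlaw
jnmqb
tfc
devwc
qdi
pei
aqsyq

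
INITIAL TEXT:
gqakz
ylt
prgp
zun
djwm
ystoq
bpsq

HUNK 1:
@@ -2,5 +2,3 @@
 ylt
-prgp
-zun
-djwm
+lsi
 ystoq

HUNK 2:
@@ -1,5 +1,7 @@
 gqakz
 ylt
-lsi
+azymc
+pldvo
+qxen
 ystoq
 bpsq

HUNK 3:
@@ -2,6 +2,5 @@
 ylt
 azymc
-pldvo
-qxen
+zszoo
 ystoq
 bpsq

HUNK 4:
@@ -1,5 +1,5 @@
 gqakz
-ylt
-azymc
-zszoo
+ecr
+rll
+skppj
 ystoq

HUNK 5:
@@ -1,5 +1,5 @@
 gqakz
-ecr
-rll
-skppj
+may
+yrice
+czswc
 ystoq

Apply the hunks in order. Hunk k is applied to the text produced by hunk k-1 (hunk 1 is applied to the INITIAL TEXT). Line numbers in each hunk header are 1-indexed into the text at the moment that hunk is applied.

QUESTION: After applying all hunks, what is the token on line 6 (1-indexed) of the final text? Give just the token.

Hunk 1: at line 2 remove [prgp,zun,djwm] add [lsi] -> 5 lines: gqakz ylt lsi ystoq bpsq
Hunk 2: at line 1 remove [lsi] add [azymc,pldvo,qxen] -> 7 lines: gqakz ylt azymc pldvo qxen ystoq bpsq
Hunk 3: at line 2 remove [pldvo,qxen] add [zszoo] -> 6 lines: gqakz ylt azymc zszoo ystoq bpsq
Hunk 4: at line 1 remove [ylt,azymc,zszoo] add [ecr,rll,skppj] -> 6 lines: gqakz ecr rll skppj ystoq bpsq
Hunk 5: at line 1 remove [ecr,rll,skppj] add [may,yrice,czswc] -> 6 lines: gqakz may yrice czswc ystoq bpsq
Final line 6: bpsq

Answer: bpsq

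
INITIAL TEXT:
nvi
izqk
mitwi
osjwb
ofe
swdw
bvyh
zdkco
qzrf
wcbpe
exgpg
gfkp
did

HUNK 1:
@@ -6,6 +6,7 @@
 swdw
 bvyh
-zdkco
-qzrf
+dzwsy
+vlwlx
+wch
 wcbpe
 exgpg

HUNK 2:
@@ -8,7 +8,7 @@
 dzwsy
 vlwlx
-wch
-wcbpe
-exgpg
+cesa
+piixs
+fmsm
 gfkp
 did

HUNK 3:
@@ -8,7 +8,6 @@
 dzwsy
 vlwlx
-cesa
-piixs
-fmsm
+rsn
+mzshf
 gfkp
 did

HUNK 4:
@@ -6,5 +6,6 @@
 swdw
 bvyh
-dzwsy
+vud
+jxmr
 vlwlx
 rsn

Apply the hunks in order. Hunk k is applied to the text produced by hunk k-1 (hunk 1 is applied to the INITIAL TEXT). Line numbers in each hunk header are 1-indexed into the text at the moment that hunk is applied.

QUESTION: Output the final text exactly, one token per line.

Answer: nvi
izqk
mitwi
osjwb
ofe
swdw
bvyh
vud
jxmr
vlwlx
rsn
mzshf
gfkp
did

Derivation:
Hunk 1: at line 6 remove [zdkco,qzrf] add [dzwsy,vlwlx,wch] -> 14 lines: nvi izqk mitwi osjwb ofe swdw bvyh dzwsy vlwlx wch wcbpe exgpg gfkp did
Hunk 2: at line 8 remove [wch,wcbpe,exgpg] add [cesa,piixs,fmsm] -> 14 lines: nvi izqk mitwi osjwb ofe swdw bvyh dzwsy vlwlx cesa piixs fmsm gfkp did
Hunk 3: at line 8 remove [cesa,piixs,fmsm] add [rsn,mzshf] -> 13 lines: nvi izqk mitwi osjwb ofe swdw bvyh dzwsy vlwlx rsn mzshf gfkp did
Hunk 4: at line 6 remove [dzwsy] add [vud,jxmr] -> 14 lines: nvi izqk mitwi osjwb ofe swdw bvyh vud jxmr vlwlx rsn mzshf gfkp did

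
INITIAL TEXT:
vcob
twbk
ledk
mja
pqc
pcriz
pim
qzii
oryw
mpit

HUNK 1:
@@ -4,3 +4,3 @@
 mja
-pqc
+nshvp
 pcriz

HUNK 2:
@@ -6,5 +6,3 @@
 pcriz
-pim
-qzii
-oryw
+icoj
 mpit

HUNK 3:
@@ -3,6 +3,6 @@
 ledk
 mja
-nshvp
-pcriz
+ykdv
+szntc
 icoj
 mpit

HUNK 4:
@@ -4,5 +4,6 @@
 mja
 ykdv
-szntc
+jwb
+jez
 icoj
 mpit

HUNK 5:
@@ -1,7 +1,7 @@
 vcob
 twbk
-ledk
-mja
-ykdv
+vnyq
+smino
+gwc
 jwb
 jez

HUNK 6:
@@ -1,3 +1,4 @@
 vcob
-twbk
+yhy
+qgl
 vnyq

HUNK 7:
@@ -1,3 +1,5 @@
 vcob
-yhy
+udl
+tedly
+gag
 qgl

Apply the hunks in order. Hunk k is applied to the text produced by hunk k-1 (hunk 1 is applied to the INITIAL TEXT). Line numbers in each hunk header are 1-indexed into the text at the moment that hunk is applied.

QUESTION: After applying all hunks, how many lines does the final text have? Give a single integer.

Answer: 12

Derivation:
Hunk 1: at line 4 remove [pqc] add [nshvp] -> 10 lines: vcob twbk ledk mja nshvp pcriz pim qzii oryw mpit
Hunk 2: at line 6 remove [pim,qzii,oryw] add [icoj] -> 8 lines: vcob twbk ledk mja nshvp pcriz icoj mpit
Hunk 3: at line 3 remove [nshvp,pcriz] add [ykdv,szntc] -> 8 lines: vcob twbk ledk mja ykdv szntc icoj mpit
Hunk 4: at line 4 remove [szntc] add [jwb,jez] -> 9 lines: vcob twbk ledk mja ykdv jwb jez icoj mpit
Hunk 5: at line 1 remove [ledk,mja,ykdv] add [vnyq,smino,gwc] -> 9 lines: vcob twbk vnyq smino gwc jwb jez icoj mpit
Hunk 6: at line 1 remove [twbk] add [yhy,qgl] -> 10 lines: vcob yhy qgl vnyq smino gwc jwb jez icoj mpit
Hunk 7: at line 1 remove [yhy] add [udl,tedly,gag] -> 12 lines: vcob udl tedly gag qgl vnyq smino gwc jwb jez icoj mpit
Final line count: 12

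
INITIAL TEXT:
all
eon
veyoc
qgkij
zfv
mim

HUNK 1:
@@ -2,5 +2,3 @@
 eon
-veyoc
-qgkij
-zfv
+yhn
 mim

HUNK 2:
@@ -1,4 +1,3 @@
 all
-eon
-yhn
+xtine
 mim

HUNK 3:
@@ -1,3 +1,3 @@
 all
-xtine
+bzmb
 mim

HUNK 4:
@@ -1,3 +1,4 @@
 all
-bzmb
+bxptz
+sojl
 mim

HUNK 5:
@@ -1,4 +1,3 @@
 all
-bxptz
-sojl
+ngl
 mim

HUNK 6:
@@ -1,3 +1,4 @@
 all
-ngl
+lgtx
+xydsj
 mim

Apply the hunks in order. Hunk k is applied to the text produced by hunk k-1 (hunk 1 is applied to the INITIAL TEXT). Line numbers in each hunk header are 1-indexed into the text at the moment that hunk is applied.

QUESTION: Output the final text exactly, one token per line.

Answer: all
lgtx
xydsj
mim

Derivation:
Hunk 1: at line 2 remove [veyoc,qgkij,zfv] add [yhn] -> 4 lines: all eon yhn mim
Hunk 2: at line 1 remove [eon,yhn] add [xtine] -> 3 lines: all xtine mim
Hunk 3: at line 1 remove [xtine] add [bzmb] -> 3 lines: all bzmb mim
Hunk 4: at line 1 remove [bzmb] add [bxptz,sojl] -> 4 lines: all bxptz sojl mim
Hunk 5: at line 1 remove [bxptz,sojl] add [ngl] -> 3 lines: all ngl mim
Hunk 6: at line 1 remove [ngl] add [lgtx,xydsj] -> 4 lines: all lgtx xydsj mim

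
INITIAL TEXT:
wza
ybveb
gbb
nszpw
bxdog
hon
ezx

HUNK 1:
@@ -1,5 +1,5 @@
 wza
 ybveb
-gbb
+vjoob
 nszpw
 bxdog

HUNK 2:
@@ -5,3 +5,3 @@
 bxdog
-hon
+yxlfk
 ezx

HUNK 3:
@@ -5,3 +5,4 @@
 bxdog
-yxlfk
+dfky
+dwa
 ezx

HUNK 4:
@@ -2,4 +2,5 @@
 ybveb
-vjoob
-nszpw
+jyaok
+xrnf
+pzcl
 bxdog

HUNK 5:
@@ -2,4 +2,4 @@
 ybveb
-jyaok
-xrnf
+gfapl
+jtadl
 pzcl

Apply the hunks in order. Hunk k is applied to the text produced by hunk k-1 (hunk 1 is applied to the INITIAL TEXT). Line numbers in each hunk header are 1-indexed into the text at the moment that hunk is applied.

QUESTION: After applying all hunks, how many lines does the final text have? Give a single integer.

Answer: 9

Derivation:
Hunk 1: at line 1 remove [gbb] add [vjoob] -> 7 lines: wza ybveb vjoob nszpw bxdog hon ezx
Hunk 2: at line 5 remove [hon] add [yxlfk] -> 7 lines: wza ybveb vjoob nszpw bxdog yxlfk ezx
Hunk 3: at line 5 remove [yxlfk] add [dfky,dwa] -> 8 lines: wza ybveb vjoob nszpw bxdog dfky dwa ezx
Hunk 4: at line 2 remove [vjoob,nszpw] add [jyaok,xrnf,pzcl] -> 9 lines: wza ybveb jyaok xrnf pzcl bxdog dfky dwa ezx
Hunk 5: at line 2 remove [jyaok,xrnf] add [gfapl,jtadl] -> 9 lines: wza ybveb gfapl jtadl pzcl bxdog dfky dwa ezx
Final line count: 9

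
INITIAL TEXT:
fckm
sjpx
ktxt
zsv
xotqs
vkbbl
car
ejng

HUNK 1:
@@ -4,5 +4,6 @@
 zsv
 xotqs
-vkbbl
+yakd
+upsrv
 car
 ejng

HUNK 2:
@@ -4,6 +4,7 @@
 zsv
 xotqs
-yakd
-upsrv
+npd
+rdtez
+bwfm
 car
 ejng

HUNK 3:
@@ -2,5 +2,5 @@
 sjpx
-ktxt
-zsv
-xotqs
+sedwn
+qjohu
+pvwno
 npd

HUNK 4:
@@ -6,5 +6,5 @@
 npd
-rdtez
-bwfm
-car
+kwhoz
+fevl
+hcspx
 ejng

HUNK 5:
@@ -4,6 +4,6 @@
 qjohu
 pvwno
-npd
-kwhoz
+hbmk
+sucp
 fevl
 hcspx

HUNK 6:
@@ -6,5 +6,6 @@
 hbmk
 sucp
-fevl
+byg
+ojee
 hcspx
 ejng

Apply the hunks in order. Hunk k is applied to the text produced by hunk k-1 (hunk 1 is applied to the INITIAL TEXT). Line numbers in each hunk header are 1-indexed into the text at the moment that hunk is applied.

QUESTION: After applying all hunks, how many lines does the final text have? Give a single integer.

Hunk 1: at line 4 remove [vkbbl] add [yakd,upsrv] -> 9 lines: fckm sjpx ktxt zsv xotqs yakd upsrv car ejng
Hunk 2: at line 4 remove [yakd,upsrv] add [npd,rdtez,bwfm] -> 10 lines: fckm sjpx ktxt zsv xotqs npd rdtez bwfm car ejng
Hunk 3: at line 2 remove [ktxt,zsv,xotqs] add [sedwn,qjohu,pvwno] -> 10 lines: fckm sjpx sedwn qjohu pvwno npd rdtez bwfm car ejng
Hunk 4: at line 6 remove [rdtez,bwfm,car] add [kwhoz,fevl,hcspx] -> 10 lines: fckm sjpx sedwn qjohu pvwno npd kwhoz fevl hcspx ejng
Hunk 5: at line 4 remove [npd,kwhoz] add [hbmk,sucp] -> 10 lines: fckm sjpx sedwn qjohu pvwno hbmk sucp fevl hcspx ejng
Hunk 6: at line 6 remove [fevl] add [byg,ojee] -> 11 lines: fckm sjpx sedwn qjohu pvwno hbmk sucp byg ojee hcspx ejng
Final line count: 11

Answer: 11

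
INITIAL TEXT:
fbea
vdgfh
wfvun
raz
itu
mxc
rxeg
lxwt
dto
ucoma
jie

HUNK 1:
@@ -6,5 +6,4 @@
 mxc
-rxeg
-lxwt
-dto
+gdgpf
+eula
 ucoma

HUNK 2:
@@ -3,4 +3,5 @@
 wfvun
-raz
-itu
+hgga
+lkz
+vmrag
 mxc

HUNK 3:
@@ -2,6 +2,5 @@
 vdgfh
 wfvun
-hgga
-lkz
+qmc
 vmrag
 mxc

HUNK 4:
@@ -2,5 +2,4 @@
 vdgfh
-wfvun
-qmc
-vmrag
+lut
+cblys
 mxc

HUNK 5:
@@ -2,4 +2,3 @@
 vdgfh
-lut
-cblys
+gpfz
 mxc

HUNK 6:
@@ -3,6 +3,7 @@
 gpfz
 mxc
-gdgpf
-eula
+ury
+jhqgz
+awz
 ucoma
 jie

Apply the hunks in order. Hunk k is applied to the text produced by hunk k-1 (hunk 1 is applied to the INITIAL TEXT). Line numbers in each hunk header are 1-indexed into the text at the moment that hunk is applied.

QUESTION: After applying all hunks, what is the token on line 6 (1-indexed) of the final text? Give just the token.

Hunk 1: at line 6 remove [rxeg,lxwt,dto] add [gdgpf,eula] -> 10 lines: fbea vdgfh wfvun raz itu mxc gdgpf eula ucoma jie
Hunk 2: at line 3 remove [raz,itu] add [hgga,lkz,vmrag] -> 11 lines: fbea vdgfh wfvun hgga lkz vmrag mxc gdgpf eula ucoma jie
Hunk 3: at line 2 remove [hgga,lkz] add [qmc] -> 10 lines: fbea vdgfh wfvun qmc vmrag mxc gdgpf eula ucoma jie
Hunk 4: at line 2 remove [wfvun,qmc,vmrag] add [lut,cblys] -> 9 lines: fbea vdgfh lut cblys mxc gdgpf eula ucoma jie
Hunk 5: at line 2 remove [lut,cblys] add [gpfz] -> 8 lines: fbea vdgfh gpfz mxc gdgpf eula ucoma jie
Hunk 6: at line 3 remove [gdgpf,eula] add [ury,jhqgz,awz] -> 9 lines: fbea vdgfh gpfz mxc ury jhqgz awz ucoma jie
Final line 6: jhqgz

Answer: jhqgz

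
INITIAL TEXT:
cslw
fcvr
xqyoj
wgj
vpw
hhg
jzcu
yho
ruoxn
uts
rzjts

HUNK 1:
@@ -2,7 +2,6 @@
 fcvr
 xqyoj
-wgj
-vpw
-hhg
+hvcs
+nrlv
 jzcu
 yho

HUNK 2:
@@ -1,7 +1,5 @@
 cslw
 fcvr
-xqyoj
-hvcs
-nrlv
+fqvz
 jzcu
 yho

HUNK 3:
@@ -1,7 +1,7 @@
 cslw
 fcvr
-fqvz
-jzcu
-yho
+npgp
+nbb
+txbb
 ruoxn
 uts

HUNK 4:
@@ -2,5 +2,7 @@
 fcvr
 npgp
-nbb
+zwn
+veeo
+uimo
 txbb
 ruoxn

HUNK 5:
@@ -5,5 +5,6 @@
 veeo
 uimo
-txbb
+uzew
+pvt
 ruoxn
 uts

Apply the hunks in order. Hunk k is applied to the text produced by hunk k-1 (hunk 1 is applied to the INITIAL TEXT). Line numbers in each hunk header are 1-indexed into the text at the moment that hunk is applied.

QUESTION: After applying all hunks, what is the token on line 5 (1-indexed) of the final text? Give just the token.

Hunk 1: at line 2 remove [wgj,vpw,hhg] add [hvcs,nrlv] -> 10 lines: cslw fcvr xqyoj hvcs nrlv jzcu yho ruoxn uts rzjts
Hunk 2: at line 1 remove [xqyoj,hvcs,nrlv] add [fqvz] -> 8 lines: cslw fcvr fqvz jzcu yho ruoxn uts rzjts
Hunk 3: at line 1 remove [fqvz,jzcu,yho] add [npgp,nbb,txbb] -> 8 lines: cslw fcvr npgp nbb txbb ruoxn uts rzjts
Hunk 4: at line 2 remove [nbb] add [zwn,veeo,uimo] -> 10 lines: cslw fcvr npgp zwn veeo uimo txbb ruoxn uts rzjts
Hunk 5: at line 5 remove [txbb] add [uzew,pvt] -> 11 lines: cslw fcvr npgp zwn veeo uimo uzew pvt ruoxn uts rzjts
Final line 5: veeo

Answer: veeo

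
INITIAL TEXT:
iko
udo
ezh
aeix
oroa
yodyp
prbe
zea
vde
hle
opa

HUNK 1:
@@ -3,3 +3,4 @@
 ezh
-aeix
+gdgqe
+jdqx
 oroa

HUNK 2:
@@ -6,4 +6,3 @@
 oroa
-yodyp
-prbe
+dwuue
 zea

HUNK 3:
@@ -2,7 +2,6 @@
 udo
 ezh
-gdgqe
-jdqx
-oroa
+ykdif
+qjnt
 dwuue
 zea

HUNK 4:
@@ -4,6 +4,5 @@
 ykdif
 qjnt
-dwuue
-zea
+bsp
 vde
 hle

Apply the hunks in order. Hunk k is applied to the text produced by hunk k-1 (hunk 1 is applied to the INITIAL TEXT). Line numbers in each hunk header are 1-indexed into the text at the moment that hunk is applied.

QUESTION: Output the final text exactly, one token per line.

Answer: iko
udo
ezh
ykdif
qjnt
bsp
vde
hle
opa

Derivation:
Hunk 1: at line 3 remove [aeix] add [gdgqe,jdqx] -> 12 lines: iko udo ezh gdgqe jdqx oroa yodyp prbe zea vde hle opa
Hunk 2: at line 6 remove [yodyp,prbe] add [dwuue] -> 11 lines: iko udo ezh gdgqe jdqx oroa dwuue zea vde hle opa
Hunk 3: at line 2 remove [gdgqe,jdqx,oroa] add [ykdif,qjnt] -> 10 lines: iko udo ezh ykdif qjnt dwuue zea vde hle opa
Hunk 4: at line 4 remove [dwuue,zea] add [bsp] -> 9 lines: iko udo ezh ykdif qjnt bsp vde hle opa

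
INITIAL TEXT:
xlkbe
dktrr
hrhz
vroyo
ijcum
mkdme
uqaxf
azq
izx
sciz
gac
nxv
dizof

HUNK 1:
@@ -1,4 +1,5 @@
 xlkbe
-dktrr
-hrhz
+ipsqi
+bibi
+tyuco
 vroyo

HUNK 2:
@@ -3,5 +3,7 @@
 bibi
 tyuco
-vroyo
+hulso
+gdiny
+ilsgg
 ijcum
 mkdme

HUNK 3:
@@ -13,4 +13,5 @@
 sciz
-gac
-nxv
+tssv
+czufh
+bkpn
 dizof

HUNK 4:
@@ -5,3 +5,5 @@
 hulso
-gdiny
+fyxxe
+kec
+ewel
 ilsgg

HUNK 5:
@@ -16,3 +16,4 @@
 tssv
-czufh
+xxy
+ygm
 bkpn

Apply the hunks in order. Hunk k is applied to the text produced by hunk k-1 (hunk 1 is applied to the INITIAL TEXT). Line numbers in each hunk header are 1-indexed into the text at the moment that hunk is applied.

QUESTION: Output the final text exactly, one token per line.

Answer: xlkbe
ipsqi
bibi
tyuco
hulso
fyxxe
kec
ewel
ilsgg
ijcum
mkdme
uqaxf
azq
izx
sciz
tssv
xxy
ygm
bkpn
dizof

Derivation:
Hunk 1: at line 1 remove [dktrr,hrhz] add [ipsqi,bibi,tyuco] -> 14 lines: xlkbe ipsqi bibi tyuco vroyo ijcum mkdme uqaxf azq izx sciz gac nxv dizof
Hunk 2: at line 3 remove [vroyo] add [hulso,gdiny,ilsgg] -> 16 lines: xlkbe ipsqi bibi tyuco hulso gdiny ilsgg ijcum mkdme uqaxf azq izx sciz gac nxv dizof
Hunk 3: at line 13 remove [gac,nxv] add [tssv,czufh,bkpn] -> 17 lines: xlkbe ipsqi bibi tyuco hulso gdiny ilsgg ijcum mkdme uqaxf azq izx sciz tssv czufh bkpn dizof
Hunk 4: at line 5 remove [gdiny] add [fyxxe,kec,ewel] -> 19 lines: xlkbe ipsqi bibi tyuco hulso fyxxe kec ewel ilsgg ijcum mkdme uqaxf azq izx sciz tssv czufh bkpn dizof
Hunk 5: at line 16 remove [czufh] add [xxy,ygm] -> 20 lines: xlkbe ipsqi bibi tyuco hulso fyxxe kec ewel ilsgg ijcum mkdme uqaxf azq izx sciz tssv xxy ygm bkpn dizof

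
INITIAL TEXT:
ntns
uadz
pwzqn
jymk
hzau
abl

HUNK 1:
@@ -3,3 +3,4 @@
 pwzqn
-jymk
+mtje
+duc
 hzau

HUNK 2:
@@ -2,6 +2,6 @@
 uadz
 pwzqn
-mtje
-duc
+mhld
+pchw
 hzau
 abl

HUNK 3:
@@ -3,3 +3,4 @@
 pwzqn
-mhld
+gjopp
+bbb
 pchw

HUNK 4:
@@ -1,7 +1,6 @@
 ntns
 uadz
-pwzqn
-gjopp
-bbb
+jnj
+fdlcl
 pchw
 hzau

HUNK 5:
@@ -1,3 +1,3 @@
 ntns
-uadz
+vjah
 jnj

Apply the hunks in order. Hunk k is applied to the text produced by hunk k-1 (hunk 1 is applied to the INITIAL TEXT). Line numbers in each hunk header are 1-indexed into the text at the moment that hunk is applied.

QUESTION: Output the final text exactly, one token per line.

Hunk 1: at line 3 remove [jymk] add [mtje,duc] -> 7 lines: ntns uadz pwzqn mtje duc hzau abl
Hunk 2: at line 2 remove [mtje,duc] add [mhld,pchw] -> 7 lines: ntns uadz pwzqn mhld pchw hzau abl
Hunk 3: at line 3 remove [mhld] add [gjopp,bbb] -> 8 lines: ntns uadz pwzqn gjopp bbb pchw hzau abl
Hunk 4: at line 1 remove [pwzqn,gjopp,bbb] add [jnj,fdlcl] -> 7 lines: ntns uadz jnj fdlcl pchw hzau abl
Hunk 5: at line 1 remove [uadz] add [vjah] -> 7 lines: ntns vjah jnj fdlcl pchw hzau abl

Answer: ntns
vjah
jnj
fdlcl
pchw
hzau
abl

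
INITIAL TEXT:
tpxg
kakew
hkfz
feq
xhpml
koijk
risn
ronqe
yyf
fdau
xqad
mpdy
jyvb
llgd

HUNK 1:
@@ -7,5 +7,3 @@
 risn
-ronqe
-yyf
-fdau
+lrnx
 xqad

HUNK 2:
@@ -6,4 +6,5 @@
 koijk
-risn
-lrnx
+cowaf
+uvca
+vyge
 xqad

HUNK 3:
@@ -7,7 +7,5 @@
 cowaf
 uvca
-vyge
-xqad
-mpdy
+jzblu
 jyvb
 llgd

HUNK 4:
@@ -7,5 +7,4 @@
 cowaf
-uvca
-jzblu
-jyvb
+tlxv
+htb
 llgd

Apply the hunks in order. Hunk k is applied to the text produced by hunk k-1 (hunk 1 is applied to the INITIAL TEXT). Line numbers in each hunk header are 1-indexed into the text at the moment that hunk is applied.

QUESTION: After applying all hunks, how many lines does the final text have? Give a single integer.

Answer: 10

Derivation:
Hunk 1: at line 7 remove [ronqe,yyf,fdau] add [lrnx] -> 12 lines: tpxg kakew hkfz feq xhpml koijk risn lrnx xqad mpdy jyvb llgd
Hunk 2: at line 6 remove [risn,lrnx] add [cowaf,uvca,vyge] -> 13 lines: tpxg kakew hkfz feq xhpml koijk cowaf uvca vyge xqad mpdy jyvb llgd
Hunk 3: at line 7 remove [vyge,xqad,mpdy] add [jzblu] -> 11 lines: tpxg kakew hkfz feq xhpml koijk cowaf uvca jzblu jyvb llgd
Hunk 4: at line 7 remove [uvca,jzblu,jyvb] add [tlxv,htb] -> 10 lines: tpxg kakew hkfz feq xhpml koijk cowaf tlxv htb llgd
Final line count: 10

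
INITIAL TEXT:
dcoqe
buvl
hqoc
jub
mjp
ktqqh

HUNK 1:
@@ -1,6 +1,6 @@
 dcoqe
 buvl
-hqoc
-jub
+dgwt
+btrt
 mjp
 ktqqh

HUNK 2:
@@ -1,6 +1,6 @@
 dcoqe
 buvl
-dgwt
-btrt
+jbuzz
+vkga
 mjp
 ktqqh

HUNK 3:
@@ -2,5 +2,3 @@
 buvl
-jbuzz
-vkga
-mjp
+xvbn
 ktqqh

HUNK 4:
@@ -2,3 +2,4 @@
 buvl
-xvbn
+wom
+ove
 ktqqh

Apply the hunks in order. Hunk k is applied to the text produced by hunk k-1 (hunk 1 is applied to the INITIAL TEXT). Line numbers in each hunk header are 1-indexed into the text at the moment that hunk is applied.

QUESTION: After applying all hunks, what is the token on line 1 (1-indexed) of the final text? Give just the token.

Answer: dcoqe

Derivation:
Hunk 1: at line 1 remove [hqoc,jub] add [dgwt,btrt] -> 6 lines: dcoqe buvl dgwt btrt mjp ktqqh
Hunk 2: at line 1 remove [dgwt,btrt] add [jbuzz,vkga] -> 6 lines: dcoqe buvl jbuzz vkga mjp ktqqh
Hunk 3: at line 2 remove [jbuzz,vkga,mjp] add [xvbn] -> 4 lines: dcoqe buvl xvbn ktqqh
Hunk 4: at line 2 remove [xvbn] add [wom,ove] -> 5 lines: dcoqe buvl wom ove ktqqh
Final line 1: dcoqe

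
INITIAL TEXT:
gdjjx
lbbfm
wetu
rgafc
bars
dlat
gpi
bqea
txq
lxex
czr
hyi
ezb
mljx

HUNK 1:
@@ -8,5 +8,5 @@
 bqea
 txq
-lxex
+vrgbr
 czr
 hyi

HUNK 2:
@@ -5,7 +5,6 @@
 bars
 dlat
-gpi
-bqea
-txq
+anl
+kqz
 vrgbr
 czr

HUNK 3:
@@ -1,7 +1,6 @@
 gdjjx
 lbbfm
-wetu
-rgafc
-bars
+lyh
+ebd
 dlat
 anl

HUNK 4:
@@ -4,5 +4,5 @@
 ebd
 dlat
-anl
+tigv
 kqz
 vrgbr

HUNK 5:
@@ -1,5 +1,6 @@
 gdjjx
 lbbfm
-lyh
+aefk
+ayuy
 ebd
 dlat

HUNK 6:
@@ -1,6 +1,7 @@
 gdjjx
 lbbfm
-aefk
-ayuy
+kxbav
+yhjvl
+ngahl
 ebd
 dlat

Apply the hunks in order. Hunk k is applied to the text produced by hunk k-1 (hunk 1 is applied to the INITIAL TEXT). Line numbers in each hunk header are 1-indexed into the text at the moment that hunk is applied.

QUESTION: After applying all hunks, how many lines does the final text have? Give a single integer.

Answer: 14

Derivation:
Hunk 1: at line 8 remove [lxex] add [vrgbr] -> 14 lines: gdjjx lbbfm wetu rgafc bars dlat gpi bqea txq vrgbr czr hyi ezb mljx
Hunk 2: at line 5 remove [gpi,bqea,txq] add [anl,kqz] -> 13 lines: gdjjx lbbfm wetu rgafc bars dlat anl kqz vrgbr czr hyi ezb mljx
Hunk 3: at line 1 remove [wetu,rgafc,bars] add [lyh,ebd] -> 12 lines: gdjjx lbbfm lyh ebd dlat anl kqz vrgbr czr hyi ezb mljx
Hunk 4: at line 4 remove [anl] add [tigv] -> 12 lines: gdjjx lbbfm lyh ebd dlat tigv kqz vrgbr czr hyi ezb mljx
Hunk 5: at line 1 remove [lyh] add [aefk,ayuy] -> 13 lines: gdjjx lbbfm aefk ayuy ebd dlat tigv kqz vrgbr czr hyi ezb mljx
Hunk 6: at line 1 remove [aefk,ayuy] add [kxbav,yhjvl,ngahl] -> 14 lines: gdjjx lbbfm kxbav yhjvl ngahl ebd dlat tigv kqz vrgbr czr hyi ezb mljx
Final line count: 14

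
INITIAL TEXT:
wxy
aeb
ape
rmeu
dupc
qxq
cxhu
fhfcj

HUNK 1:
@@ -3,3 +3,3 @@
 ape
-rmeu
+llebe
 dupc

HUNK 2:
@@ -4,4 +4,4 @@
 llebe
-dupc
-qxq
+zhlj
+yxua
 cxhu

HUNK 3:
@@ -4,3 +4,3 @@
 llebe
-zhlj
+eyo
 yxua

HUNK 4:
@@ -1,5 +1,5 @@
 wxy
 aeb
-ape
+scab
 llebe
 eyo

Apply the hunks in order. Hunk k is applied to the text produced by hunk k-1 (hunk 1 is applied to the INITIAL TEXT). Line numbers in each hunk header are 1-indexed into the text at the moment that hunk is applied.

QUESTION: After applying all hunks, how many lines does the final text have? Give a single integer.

Answer: 8

Derivation:
Hunk 1: at line 3 remove [rmeu] add [llebe] -> 8 lines: wxy aeb ape llebe dupc qxq cxhu fhfcj
Hunk 2: at line 4 remove [dupc,qxq] add [zhlj,yxua] -> 8 lines: wxy aeb ape llebe zhlj yxua cxhu fhfcj
Hunk 3: at line 4 remove [zhlj] add [eyo] -> 8 lines: wxy aeb ape llebe eyo yxua cxhu fhfcj
Hunk 4: at line 1 remove [ape] add [scab] -> 8 lines: wxy aeb scab llebe eyo yxua cxhu fhfcj
Final line count: 8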